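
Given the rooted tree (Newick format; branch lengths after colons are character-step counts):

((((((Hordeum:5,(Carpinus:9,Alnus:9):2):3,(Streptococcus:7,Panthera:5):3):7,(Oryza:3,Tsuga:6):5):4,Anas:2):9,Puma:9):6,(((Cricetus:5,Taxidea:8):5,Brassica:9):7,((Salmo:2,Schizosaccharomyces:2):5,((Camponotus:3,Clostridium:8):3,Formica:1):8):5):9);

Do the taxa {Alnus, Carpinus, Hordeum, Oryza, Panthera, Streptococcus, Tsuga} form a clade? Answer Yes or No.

Yes

The most recent common ancestor of these taxa subtends (((Hordeum,(Carpinus,Alnus)),(Streptococcus,Panthera)),(Oryza,Tsuga)).
That clade has exactly 7 tips — every listed taxon and nothing else — so the group is monophyletic.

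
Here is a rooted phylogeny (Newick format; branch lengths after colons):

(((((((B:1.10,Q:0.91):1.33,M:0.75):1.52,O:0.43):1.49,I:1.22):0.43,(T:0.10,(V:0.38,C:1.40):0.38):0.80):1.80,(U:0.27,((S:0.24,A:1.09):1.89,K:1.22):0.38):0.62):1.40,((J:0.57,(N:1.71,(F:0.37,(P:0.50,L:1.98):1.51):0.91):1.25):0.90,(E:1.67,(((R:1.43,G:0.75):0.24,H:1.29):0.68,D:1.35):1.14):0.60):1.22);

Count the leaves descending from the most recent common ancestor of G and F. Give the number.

10

The MRCA of G and F is the node subtending ((J,(N,(F,(P,L)))),(E,(((R,G),H),D))).
That clade contains 10 terminal taxa: D, E, F, G, H, J, L, N, P, R.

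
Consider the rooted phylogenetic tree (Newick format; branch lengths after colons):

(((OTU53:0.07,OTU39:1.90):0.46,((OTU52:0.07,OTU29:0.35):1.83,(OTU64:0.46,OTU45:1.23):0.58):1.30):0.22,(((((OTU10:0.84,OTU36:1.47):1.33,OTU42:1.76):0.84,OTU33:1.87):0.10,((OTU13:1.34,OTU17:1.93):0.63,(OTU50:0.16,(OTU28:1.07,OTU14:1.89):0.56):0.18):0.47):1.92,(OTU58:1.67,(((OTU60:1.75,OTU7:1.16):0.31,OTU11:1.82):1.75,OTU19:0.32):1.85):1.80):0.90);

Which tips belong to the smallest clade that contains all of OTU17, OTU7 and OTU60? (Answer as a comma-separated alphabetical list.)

Tracing OTU17: it sits inside (OTU13,OTU17).
Tracing OTU7: it sits inside (OTU60,OTU7).
Tracing OTU60: it sits inside (OTU60,OTU7).
The smallest clade enclosing all 3 is (((((OTU10,OTU36),OTU42),OTU33),((OTU13,OTU17),(OTU50,(OTU28,OTU14)))),(OTU58,(((OTU60,OTU7),OTU11),OTU19))); the answer is its 14 terminal taxa in alphabetical order.

OTU10, OTU11, OTU13, OTU14, OTU17, OTU19, OTU28, OTU33, OTU36, OTU42, OTU50, OTU58, OTU60, OTU7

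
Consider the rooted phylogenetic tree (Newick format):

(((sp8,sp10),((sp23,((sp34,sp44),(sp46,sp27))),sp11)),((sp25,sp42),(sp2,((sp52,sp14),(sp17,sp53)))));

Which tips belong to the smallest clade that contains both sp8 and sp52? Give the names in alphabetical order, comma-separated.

Tracing sp8: it sits inside (sp8,sp10).
Tracing sp52: it sits inside (sp52,sp14).
The smallest clade enclosing both is the whole tree (their MRCA is the root), so the answer is all 15 tips in alphabetical order.

sp10, sp11, sp14, sp17, sp2, sp23, sp25, sp27, sp34, sp42, sp44, sp46, sp52, sp53, sp8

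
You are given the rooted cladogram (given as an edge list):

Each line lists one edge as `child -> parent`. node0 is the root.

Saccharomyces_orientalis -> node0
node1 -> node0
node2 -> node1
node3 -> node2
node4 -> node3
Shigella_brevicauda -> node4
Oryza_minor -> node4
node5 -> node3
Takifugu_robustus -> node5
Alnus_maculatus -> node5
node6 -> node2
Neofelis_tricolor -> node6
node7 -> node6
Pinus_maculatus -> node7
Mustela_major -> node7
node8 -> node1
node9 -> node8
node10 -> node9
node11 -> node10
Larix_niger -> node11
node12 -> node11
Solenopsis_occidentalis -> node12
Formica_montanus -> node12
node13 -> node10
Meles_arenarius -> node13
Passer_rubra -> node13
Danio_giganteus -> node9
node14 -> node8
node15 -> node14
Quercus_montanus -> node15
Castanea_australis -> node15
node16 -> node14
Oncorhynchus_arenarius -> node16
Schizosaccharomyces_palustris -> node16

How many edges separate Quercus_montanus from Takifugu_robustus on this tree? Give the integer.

The MRCA of Quercus_montanus and Takifugu_robustus is the node subtending ((((Shigella_brevicauda,Oryza_minor),(Takifugu_robustus,Alnus_maculatus)),(Neofelis_tricolor,(Pinus_maculatus,Mustela_major))),((((Larix_niger,(Solenopsis_occidentalis,Formica_montanus)),(Meles_arenarius,Passer_rubra)),Danio_giganteus),((Quercus_montanus,Castanea_australis),(Oncorhynchus_arenarius,Schizosaccharomyces_palustris)))).
From Quercus_montanus up to that node: 4 branches. From Takifugu_robustus up to the same node: 4 branches. Total: 4 + 4 = 8.

8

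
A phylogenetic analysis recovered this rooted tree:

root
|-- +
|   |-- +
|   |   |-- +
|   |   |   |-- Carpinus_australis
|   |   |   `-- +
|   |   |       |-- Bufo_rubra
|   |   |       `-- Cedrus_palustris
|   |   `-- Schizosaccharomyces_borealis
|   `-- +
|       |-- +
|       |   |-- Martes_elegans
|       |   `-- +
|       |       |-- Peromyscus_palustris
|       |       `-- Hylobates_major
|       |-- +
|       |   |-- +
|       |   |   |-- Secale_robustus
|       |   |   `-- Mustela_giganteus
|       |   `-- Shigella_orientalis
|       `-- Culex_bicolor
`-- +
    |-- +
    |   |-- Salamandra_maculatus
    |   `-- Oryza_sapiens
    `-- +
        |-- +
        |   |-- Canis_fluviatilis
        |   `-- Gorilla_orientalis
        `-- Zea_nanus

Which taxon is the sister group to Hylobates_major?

Hylobates_major attaches to the tree at the node subtending (Peromyscus_palustris,Hylobates_major).
The other lineage descending from that same node — the sister group — is the single tip Peromyscus_palustris.

Peromyscus_palustris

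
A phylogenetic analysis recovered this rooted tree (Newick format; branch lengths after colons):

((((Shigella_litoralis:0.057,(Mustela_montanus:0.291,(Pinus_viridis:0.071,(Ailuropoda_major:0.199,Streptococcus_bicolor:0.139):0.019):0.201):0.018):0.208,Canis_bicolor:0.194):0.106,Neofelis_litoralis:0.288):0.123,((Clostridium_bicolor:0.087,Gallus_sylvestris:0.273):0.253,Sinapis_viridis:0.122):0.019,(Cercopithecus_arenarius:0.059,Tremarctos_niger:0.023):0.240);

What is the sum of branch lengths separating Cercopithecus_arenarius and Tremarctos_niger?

The path runs Cercopithecus_arenarius → … → MRCA → … → Tremarctos_niger; the MRCA is the node subtending (Cercopithecus_arenarius,Tremarctos_niger).
Branch lengths along that path: 0.059 + 0.023 = 0.082.

0.082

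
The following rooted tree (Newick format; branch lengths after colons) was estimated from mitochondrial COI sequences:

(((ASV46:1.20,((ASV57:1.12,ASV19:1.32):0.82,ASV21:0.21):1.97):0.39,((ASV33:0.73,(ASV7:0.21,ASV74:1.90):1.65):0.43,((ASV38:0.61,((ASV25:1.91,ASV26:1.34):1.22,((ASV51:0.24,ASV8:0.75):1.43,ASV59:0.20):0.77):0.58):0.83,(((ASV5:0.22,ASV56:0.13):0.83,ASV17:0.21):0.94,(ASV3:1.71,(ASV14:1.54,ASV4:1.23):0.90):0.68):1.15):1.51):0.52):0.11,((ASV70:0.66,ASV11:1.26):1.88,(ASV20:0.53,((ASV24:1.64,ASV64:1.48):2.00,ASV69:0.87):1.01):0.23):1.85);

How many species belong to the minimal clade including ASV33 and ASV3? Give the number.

15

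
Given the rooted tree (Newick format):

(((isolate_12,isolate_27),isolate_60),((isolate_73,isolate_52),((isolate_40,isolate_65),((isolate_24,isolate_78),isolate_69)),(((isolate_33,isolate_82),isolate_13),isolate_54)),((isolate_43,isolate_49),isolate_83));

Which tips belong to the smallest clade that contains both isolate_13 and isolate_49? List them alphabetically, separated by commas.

isolate_12, isolate_13, isolate_24, isolate_27, isolate_33, isolate_40, isolate_43, isolate_49, isolate_52, isolate_54, isolate_60, isolate_65, isolate_69, isolate_73, isolate_78, isolate_82, isolate_83

Tracing isolate_13: it sits inside ((isolate_33,isolate_82),isolate_13).
Tracing isolate_49: it sits inside (isolate_43,isolate_49).
The smallest clade enclosing both is the whole tree (their MRCA is the root), so the answer is all 17 tips in alphabetical order.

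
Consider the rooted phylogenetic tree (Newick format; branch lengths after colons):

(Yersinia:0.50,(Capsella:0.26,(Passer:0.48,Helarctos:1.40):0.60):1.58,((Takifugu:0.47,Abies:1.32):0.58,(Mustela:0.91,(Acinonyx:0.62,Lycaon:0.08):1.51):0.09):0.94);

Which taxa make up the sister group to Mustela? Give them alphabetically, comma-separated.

Acinonyx, Lycaon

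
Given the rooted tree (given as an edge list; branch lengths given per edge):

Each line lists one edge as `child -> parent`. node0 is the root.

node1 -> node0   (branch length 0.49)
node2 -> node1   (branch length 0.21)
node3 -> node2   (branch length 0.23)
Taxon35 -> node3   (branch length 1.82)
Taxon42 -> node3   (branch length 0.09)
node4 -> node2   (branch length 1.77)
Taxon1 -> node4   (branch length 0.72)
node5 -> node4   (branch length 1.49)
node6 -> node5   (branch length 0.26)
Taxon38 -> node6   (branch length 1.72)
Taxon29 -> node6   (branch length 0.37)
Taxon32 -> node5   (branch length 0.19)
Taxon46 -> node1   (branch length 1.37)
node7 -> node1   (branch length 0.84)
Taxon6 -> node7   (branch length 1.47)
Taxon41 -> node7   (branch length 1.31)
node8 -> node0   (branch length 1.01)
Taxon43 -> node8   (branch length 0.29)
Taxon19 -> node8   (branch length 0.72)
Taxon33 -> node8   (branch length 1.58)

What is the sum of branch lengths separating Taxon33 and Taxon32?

6.74

The path runs Taxon33 → … → MRCA → … → Taxon32; the MRCA is the root of the tree.
Branch lengths along that path: 1.58 + 1.01 + 0.49 + 0.21 + 1.77 + 1.49 + 0.19 = 6.74.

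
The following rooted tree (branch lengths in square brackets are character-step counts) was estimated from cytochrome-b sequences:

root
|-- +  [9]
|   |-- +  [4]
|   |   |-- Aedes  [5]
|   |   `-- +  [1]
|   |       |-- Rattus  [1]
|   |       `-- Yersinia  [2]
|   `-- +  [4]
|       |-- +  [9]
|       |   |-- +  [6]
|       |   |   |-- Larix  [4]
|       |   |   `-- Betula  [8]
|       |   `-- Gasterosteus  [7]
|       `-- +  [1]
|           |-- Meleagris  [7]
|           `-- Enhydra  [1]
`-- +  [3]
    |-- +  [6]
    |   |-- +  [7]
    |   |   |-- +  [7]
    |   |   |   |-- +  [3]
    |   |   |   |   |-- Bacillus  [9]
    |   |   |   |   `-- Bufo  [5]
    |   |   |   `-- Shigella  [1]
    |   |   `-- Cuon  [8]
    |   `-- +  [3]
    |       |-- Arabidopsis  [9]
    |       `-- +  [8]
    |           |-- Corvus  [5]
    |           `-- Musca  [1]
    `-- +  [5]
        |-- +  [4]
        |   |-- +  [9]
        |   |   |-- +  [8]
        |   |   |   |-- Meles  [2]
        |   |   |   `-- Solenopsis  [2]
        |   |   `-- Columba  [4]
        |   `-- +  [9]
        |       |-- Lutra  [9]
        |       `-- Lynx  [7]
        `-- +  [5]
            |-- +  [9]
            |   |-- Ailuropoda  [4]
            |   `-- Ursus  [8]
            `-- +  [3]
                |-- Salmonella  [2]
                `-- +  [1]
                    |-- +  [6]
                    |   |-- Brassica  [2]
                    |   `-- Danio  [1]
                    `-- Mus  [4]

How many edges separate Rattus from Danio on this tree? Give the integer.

The MRCA of Rattus and Danio is the root of the tree.
From Rattus up to that node: 4 branches. From Danio up to the same node: 7 branches. Total: 4 + 7 = 11.

11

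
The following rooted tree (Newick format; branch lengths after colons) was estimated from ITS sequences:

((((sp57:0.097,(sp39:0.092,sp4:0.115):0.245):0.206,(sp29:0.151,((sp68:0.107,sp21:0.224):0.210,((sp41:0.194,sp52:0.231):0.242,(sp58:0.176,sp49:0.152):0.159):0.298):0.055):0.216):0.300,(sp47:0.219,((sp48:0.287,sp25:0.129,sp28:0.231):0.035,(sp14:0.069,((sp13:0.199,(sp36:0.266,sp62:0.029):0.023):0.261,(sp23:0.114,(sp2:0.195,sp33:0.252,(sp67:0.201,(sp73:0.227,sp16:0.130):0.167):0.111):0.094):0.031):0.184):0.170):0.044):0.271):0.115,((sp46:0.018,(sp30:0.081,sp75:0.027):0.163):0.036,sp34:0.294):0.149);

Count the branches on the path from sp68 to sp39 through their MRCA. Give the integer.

7

The MRCA of sp68 and sp39 is the node subtending ((sp57,(sp39,sp4)),(sp29,((sp68,sp21),((sp41,sp52),(sp58,sp49))))).
From sp68 up to that node: 4 branches. From sp39 up to the same node: 3 branches. Total: 4 + 3 = 7.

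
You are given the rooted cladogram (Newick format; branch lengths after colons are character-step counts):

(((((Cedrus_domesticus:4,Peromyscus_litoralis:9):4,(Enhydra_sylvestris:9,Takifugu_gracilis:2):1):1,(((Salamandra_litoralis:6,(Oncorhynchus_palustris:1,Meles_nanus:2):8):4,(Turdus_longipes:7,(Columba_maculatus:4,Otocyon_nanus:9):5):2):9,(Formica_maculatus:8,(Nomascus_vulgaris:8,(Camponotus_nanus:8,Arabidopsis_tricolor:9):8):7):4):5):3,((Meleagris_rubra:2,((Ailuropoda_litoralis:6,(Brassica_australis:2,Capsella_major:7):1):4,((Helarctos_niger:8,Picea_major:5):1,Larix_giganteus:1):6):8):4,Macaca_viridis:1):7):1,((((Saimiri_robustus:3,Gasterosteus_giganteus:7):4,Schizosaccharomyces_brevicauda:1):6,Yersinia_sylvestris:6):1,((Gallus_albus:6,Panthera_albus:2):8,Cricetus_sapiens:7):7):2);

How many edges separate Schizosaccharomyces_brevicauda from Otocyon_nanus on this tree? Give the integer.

The MRCA of Schizosaccharomyces_brevicauda and Otocyon_nanus is the root of the tree.
From Schizosaccharomyces_brevicauda up to that node: 4 branches. From Otocyon_nanus up to the same node: 7 branches. Total: 4 + 7 = 11.

11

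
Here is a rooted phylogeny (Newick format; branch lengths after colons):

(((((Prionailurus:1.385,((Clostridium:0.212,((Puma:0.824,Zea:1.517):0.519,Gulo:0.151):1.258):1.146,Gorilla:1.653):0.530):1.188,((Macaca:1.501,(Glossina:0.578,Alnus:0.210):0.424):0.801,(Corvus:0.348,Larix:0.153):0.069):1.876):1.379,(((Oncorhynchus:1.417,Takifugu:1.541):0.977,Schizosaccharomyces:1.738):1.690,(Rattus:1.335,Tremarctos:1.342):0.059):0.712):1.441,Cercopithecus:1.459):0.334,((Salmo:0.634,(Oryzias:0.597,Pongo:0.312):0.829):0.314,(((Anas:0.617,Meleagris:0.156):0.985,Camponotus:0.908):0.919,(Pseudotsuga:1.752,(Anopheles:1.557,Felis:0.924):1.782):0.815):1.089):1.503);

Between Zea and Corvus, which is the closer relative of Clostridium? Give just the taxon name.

The MRCA of Clostridium and Zea subtends (Clostridium,((Puma,Zea),Gulo)) (4 taxa).
The MRCA of Clostridium and Corvus subtends ((Prionailurus,((Clostridium,((Puma,Zea),Gulo)),Gorilla)),((Macaca,(Glossina,Alnus)),(Corvus,Larix))) (11 taxa).
The first is nested inside the second, so Clostridium shares a more recent common ancestor with Zea.

Zea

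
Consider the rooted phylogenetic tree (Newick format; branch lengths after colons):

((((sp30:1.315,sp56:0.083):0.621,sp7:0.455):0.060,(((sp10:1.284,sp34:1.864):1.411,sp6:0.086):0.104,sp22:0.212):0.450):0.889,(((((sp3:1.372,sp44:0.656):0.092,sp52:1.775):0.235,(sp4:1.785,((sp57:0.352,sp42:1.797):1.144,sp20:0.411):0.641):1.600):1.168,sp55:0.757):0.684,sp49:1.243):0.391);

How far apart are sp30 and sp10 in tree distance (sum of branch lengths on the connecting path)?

5.245

The path runs sp30 → … → MRCA → … → sp10; the MRCA is the node subtending (((sp30,sp56),sp7),(((sp10,sp34),sp6),sp22)).
Branch lengths along that path: 1.315 + 0.621 + 0.060 + 0.450 + 0.104 + 1.411 + 1.284 = 5.245.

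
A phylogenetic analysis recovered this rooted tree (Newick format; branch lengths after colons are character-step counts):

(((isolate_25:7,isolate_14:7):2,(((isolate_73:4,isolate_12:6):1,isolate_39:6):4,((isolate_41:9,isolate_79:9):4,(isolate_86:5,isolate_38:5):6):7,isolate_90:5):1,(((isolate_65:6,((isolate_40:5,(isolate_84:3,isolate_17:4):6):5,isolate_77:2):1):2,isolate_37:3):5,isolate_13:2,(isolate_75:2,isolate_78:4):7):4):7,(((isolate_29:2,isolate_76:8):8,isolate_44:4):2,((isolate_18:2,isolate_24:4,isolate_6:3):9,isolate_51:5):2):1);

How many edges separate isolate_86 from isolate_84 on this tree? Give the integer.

The MRCA of isolate_86 and isolate_84 is the node subtending ((isolate_25,isolate_14),(((isolate_73,isolate_12),isolate_39),((isolate_41,isolate_79),(isolate_86,isolate_38)),isolate_90),(((isolate_65,((isolate_40,(isolate_84,isolate_17)),isolate_77)),isolate_37),isolate_13,(isolate_75,isolate_78))).
From isolate_86 up to that node: 4 branches. From isolate_84 up to the same node: 7 branches. Total: 4 + 7 = 11.

11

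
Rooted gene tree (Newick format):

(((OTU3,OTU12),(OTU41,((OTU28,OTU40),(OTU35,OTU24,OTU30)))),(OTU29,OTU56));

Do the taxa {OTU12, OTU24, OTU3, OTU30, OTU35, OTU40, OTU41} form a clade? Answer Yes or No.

The MRCA of the listed taxa subtends ((OTU3,OTU12),(OTU41,((OTU28,OTU40),(OTU35,OTU24,OTU30)))).
That clade also contains OTU28, which is not in the proposed group, so the group is not monophyletic.

No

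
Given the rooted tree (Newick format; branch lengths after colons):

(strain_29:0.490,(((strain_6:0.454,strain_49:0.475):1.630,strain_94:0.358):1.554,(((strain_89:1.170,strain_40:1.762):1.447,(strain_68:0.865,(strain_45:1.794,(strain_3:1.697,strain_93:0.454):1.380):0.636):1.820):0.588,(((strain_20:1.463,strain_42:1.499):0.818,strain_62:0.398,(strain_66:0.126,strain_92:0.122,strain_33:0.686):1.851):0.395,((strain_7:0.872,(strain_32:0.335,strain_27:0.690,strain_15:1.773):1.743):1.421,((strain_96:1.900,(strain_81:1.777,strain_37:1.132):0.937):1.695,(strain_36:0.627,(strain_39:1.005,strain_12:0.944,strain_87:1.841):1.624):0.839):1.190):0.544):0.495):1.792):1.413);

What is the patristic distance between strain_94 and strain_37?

The path runs strain_94 → … → MRCA → … → strain_37; the MRCA is the node subtending (((strain_6,strain_49),strain_94),(((strain_89,strain_40),(strain_68,(strain_45,(strain_3,strain_93)))),(((strain_20,strain_42),strain_62,(strain_66,strain_92,strain_33)),((strain_7,(strain_32,strain_27,strain_15)),((strain_96,(strain_81,strain_37)),(strain_36,(strain_39,strain_12,strain_87))))))).
Branch lengths along that path: 0.358 + 1.554 + 1.792 + 0.495 + 0.544 + 1.190 + 1.695 + 0.937 + 1.132 = 9.697.

9.697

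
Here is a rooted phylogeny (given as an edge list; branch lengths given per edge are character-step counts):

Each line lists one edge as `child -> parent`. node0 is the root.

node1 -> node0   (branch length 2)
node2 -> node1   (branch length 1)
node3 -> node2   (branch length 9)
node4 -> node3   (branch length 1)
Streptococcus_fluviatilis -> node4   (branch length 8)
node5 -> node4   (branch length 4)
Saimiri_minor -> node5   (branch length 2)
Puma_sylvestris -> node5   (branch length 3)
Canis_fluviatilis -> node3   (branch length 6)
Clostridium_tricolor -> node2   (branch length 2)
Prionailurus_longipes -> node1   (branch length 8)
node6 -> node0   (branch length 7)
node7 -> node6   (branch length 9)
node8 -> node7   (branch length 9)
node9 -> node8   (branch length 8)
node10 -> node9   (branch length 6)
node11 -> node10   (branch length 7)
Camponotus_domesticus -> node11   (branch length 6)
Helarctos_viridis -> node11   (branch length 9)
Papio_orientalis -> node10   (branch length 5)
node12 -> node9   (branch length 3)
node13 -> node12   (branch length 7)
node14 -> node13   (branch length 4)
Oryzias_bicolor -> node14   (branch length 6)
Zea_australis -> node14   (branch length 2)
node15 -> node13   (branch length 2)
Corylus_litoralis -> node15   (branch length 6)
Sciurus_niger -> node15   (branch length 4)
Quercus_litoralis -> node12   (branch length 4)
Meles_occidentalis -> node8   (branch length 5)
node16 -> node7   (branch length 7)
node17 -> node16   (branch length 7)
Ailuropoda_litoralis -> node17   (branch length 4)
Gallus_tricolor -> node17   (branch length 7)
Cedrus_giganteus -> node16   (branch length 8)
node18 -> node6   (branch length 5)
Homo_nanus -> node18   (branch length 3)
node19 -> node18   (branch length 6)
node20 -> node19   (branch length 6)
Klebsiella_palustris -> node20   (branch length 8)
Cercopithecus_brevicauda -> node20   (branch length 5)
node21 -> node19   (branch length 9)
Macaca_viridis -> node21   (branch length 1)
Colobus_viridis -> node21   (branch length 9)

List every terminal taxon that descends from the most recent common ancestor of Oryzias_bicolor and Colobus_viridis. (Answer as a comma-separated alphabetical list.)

Ailuropoda_litoralis, Camponotus_domesticus, Cedrus_giganteus, Cercopithecus_brevicauda, Colobus_viridis, Corylus_litoralis, Gallus_tricolor, Helarctos_viridis, Homo_nanus, Klebsiella_palustris, Macaca_viridis, Meles_occidentalis, Oryzias_bicolor, Papio_orientalis, Quercus_litoralis, Sciurus_niger, Zea_australis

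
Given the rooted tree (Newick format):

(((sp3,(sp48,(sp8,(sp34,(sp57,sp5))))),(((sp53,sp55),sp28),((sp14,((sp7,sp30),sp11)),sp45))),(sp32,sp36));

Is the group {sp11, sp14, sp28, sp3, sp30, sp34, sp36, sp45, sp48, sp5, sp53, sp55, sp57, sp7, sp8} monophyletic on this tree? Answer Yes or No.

The MRCA of the listed taxa is the root, so the smallest clade containing them is the whole tree.
That clade also contains sp32, which is not in the proposed group, so the group is not monophyletic.

No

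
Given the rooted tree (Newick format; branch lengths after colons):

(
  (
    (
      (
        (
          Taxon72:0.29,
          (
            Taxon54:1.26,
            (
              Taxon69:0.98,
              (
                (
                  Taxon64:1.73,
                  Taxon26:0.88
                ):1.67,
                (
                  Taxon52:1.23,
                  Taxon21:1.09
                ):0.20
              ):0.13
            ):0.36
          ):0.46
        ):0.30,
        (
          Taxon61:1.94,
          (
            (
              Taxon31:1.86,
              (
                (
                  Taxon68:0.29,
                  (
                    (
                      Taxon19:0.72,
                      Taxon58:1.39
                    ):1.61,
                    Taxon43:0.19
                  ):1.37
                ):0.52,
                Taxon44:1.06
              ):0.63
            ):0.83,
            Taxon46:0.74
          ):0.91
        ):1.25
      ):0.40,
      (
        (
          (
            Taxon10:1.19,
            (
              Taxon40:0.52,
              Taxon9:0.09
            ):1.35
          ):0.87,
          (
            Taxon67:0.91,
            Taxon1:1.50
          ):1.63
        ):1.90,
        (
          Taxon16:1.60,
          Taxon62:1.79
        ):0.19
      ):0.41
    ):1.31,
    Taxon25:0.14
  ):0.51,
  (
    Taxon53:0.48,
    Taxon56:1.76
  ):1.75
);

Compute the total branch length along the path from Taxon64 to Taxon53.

9.10

The path runs Taxon64 → … → MRCA → … → Taxon53; the MRCA is the root of the tree.
Branch lengths along that path: 1.73 + 1.67 + 0.13 + 0.36 + 0.46 + 0.30 + 0.40 + 1.31 + 0.51 + 1.75 + 0.48 = 9.10.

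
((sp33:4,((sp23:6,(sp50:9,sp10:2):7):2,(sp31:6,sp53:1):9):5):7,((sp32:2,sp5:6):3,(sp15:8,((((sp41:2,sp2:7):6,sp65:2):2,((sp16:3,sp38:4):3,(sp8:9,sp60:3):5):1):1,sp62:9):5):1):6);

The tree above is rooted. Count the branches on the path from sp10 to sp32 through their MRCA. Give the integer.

8

The MRCA of sp10 and sp32 is the root of the tree.
From sp10 up to that node: 5 branches. From sp32 up to the same node: 3 branches. Total: 5 + 3 = 8.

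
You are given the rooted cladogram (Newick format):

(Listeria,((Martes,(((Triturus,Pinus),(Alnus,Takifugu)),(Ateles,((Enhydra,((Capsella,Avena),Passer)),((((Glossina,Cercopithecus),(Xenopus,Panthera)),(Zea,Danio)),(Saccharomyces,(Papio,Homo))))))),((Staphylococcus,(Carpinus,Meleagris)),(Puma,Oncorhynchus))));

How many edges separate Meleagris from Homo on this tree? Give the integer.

12

The MRCA of Meleagris and Homo is the node subtending ((Martes,(((Triturus,Pinus),(Alnus,Takifugu)),(Ateles,((Enhydra,((Capsella,Avena),Passer)),((((Glossina,Cercopithecus),(Xenopus,Panthera)),(Zea,Danio)),(Saccharomyces,(Papio,Homo))))))),((Staphylococcus,(Carpinus,Meleagris)),(Puma,Oncorhynchus))).
From Meleagris up to that node: 4 branches. From Homo up to the same node: 8 branches. Total: 4 + 8 = 12.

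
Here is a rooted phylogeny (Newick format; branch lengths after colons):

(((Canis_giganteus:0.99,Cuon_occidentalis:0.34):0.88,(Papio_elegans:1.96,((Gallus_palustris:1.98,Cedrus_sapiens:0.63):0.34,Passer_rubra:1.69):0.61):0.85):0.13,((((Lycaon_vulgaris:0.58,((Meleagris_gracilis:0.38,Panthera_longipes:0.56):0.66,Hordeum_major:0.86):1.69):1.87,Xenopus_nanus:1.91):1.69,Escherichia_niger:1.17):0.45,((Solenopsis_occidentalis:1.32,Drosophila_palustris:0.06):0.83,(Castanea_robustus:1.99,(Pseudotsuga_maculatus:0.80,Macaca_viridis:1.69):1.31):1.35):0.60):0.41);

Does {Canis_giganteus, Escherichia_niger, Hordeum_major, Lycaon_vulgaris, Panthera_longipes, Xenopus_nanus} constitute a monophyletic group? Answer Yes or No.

No

The MRCA of the listed taxa is the root, so the smallest clade containing them is the whole tree.
That clade also contains Castanea_robustus, Cedrus_sapiens, Cuon_occidentalis, Drosophila_palustris, Gallus_palustris, Macaca_viridis, Meleagris_gracilis, Papio_elegans, Passer_rubra, Pseudotsuga_maculatus, Solenopsis_occidentalis, which are not in the proposed group, so the group is not monophyletic.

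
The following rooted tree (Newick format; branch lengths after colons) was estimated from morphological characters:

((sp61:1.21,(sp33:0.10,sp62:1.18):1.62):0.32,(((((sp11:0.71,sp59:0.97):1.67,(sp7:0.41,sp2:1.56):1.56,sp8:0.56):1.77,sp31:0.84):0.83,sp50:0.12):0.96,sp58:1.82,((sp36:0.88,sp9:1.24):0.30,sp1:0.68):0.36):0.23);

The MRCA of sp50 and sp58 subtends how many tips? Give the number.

The MRCA of sp50 and sp58 is the node subtending (((((sp11,sp59),(sp7,sp2),sp8),sp31),sp50),sp58,((sp36,sp9),sp1)).
That clade contains 11 terminal taxa: sp1, sp11, sp2, sp31, sp36, sp50, sp58, sp59, sp7, sp8, sp9.

11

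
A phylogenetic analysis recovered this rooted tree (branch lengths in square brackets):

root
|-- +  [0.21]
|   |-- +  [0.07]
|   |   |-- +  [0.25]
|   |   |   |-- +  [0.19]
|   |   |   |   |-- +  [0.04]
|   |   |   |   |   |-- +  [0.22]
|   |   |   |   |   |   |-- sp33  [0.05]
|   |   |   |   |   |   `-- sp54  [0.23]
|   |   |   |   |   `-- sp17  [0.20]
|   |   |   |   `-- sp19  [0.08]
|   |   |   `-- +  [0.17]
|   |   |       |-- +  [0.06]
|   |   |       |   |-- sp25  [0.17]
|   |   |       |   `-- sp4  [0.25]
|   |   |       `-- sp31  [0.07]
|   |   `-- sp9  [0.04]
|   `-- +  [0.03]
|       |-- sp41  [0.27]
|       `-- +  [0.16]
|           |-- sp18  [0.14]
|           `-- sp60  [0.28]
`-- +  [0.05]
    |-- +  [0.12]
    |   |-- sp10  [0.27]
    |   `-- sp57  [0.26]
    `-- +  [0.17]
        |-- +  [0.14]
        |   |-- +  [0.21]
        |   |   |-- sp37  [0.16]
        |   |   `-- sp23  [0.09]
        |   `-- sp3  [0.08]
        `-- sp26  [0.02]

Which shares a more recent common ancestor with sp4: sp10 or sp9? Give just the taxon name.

sp9

The MRCA of sp4 and sp9 subtends (((((sp33,sp54),sp17),sp19),((sp25,sp4),sp31)),sp9) (8 taxa).
The MRCA of sp4 and sp10 is the root, subtending the entire tree (17 taxa).
The first is nested inside the second, so sp4 shares a more recent common ancestor with sp9.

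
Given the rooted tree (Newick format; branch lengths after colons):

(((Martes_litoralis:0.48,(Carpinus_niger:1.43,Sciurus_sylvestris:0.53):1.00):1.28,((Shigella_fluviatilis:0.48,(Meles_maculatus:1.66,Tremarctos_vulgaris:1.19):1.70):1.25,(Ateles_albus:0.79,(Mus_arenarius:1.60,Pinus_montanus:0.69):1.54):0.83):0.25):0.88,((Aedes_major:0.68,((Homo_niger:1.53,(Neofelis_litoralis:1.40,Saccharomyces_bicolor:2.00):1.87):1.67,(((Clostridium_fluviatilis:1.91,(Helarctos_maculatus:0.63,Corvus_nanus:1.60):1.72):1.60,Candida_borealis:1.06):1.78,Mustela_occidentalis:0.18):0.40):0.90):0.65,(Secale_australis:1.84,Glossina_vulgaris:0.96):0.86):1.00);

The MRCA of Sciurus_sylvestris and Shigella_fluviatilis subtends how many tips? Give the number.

The MRCA of Sciurus_sylvestris and Shigella_fluviatilis is the node subtending ((Martes_litoralis,(Carpinus_niger,Sciurus_sylvestris)),((Shigella_fluviatilis,(Meles_maculatus,Tremarctos_vulgaris)),(Ateles_albus,(Mus_arenarius,Pinus_montanus)))).
That clade contains 9 terminal taxa: Ateles_albus, Carpinus_niger, Martes_litoralis, Meles_maculatus, Mus_arenarius, Pinus_montanus, Sciurus_sylvestris, Shigella_fluviatilis, Tremarctos_vulgaris.

9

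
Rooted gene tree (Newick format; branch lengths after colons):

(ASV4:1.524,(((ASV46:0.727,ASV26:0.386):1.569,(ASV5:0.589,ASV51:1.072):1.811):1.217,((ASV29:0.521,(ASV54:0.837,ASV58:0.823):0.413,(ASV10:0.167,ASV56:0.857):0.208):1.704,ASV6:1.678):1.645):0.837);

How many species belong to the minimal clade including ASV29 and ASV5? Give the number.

10

The MRCA of ASV29 and ASV5 is the node subtending (((ASV46,ASV26),(ASV5,ASV51)),((ASV29,(ASV54,ASV58),(ASV10,ASV56)),ASV6)).
That clade contains 10 terminal taxa: ASV10, ASV26, ASV29, ASV46, ASV5, ASV51, ASV54, ASV56, ASV58, ASV6.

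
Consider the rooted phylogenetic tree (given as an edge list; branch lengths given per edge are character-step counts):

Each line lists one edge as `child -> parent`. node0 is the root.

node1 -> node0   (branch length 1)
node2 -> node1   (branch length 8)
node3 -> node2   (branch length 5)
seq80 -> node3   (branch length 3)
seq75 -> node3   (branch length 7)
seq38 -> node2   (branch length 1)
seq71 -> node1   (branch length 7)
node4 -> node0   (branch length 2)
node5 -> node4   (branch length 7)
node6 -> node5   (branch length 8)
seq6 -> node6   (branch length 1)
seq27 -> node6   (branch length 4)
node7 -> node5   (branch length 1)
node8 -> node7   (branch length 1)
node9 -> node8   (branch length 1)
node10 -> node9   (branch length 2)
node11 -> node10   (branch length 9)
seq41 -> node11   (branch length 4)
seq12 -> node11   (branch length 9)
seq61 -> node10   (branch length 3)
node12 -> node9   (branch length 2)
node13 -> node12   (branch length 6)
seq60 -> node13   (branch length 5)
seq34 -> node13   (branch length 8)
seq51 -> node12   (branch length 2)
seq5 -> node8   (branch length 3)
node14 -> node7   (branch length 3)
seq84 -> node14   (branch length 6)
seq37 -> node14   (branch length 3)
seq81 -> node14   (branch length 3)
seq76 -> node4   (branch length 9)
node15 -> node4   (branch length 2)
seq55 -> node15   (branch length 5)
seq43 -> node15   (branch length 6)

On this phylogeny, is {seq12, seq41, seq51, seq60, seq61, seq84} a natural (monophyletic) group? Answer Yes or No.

No

The MRCA of the listed taxa subtends (((((seq41,seq12),seq61),((seq60,seq34),seq51)),seq5),(seq84,seq37,seq81)).
That clade also contains seq34, seq37, seq5, seq81, which are not in the proposed group, so the group is not monophyletic.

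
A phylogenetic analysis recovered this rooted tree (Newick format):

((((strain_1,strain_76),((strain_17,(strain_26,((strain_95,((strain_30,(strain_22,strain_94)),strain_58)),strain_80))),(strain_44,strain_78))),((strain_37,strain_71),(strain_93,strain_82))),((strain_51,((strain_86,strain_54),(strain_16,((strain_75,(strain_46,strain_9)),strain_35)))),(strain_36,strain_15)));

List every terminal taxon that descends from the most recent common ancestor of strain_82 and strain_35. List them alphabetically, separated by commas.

strain_1, strain_15, strain_16, strain_17, strain_22, strain_26, strain_30, strain_35, strain_36, strain_37, strain_44, strain_46, strain_51, strain_54, strain_58, strain_71, strain_75, strain_76, strain_78, strain_80, strain_82, strain_86, strain_9, strain_93, strain_94, strain_95

Tracing strain_82: it sits inside (strain_93,strain_82).
Tracing strain_35: it sits inside ((strain_75,(strain_46,strain_9)),strain_35).
The smallest clade enclosing both is the whole tree (their MRCA is the root), so the answer is all 26 tips in alphabetical order.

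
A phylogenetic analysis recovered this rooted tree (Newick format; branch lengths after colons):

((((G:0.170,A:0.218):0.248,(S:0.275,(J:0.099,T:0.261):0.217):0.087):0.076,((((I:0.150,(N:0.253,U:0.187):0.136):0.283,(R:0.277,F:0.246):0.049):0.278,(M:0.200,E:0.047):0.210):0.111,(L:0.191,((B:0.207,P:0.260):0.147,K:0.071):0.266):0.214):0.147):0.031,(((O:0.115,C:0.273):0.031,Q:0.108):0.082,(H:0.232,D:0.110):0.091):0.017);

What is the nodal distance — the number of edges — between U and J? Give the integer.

The MRCA of U and J is the node subtending (((G,A),(S,(J,T))),((((I,(N,U)),(R,F)),(M,E)),(L,((B,P),K)))).
From U up to that node: 6 branches. From J up to the same node: 4 branches. Total: 6 + 4 = 10.

10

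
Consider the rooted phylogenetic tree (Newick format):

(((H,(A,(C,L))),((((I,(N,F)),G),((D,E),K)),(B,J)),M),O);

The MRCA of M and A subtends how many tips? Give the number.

14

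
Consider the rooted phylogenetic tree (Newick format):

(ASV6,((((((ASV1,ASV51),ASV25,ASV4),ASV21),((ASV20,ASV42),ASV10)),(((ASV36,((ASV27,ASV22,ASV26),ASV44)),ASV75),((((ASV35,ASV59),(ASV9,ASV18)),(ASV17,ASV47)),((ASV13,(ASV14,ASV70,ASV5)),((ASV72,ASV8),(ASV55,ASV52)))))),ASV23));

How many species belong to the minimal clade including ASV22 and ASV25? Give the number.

28

The MRCA of ASV22 and ASV25 is the node subtending (((((ASV1,ASV51),ASV25,ASV4),ASV21),((ASV20,ASV42),ASV10)),(((ASV36,((ASV27,ASV22,ASV26),ASV44)),ASV75),((((ASV35,ASV59),(ASV9,ASV18)),(ASV17,ASV47)),((ASV13,(ASV14,ASV70,ASV5)),((ASV72,ASV8),(ASV55,ASV52)))))).
That clade contains 28 terminal taxa: ASV1, ASV10, ASV13, ASV14, ASV17, ASV18, ASV20, ASV21, ASV22, ASV25, ASV26, ASV27, ASV35, ASV36, ASV4, ASV42, ASV44, ASV47, ASV5, ASV51, ASV52, ASV55, ASV59, ASV70, ASV72, ASV75, ASV8, ASV9.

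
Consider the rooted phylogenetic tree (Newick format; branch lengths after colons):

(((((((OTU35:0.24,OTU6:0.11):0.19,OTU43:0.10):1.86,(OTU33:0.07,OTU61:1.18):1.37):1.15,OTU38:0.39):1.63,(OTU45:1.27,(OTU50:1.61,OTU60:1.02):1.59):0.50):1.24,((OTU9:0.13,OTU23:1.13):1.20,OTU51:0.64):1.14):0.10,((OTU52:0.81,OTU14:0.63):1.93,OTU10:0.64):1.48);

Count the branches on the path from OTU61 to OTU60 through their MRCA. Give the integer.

7

The MRCA of OTU61 and OTU60 is the node subtending (((((OTU35,OTU6),OTU43),(OTU33,OTU61)),OTU38),(OTU45,(OTU50,OTU60))).
From OTU61 up to that node: 4 branches. From OTU60 up to the same node: 3 branches. Total: 4 + 3 = 7.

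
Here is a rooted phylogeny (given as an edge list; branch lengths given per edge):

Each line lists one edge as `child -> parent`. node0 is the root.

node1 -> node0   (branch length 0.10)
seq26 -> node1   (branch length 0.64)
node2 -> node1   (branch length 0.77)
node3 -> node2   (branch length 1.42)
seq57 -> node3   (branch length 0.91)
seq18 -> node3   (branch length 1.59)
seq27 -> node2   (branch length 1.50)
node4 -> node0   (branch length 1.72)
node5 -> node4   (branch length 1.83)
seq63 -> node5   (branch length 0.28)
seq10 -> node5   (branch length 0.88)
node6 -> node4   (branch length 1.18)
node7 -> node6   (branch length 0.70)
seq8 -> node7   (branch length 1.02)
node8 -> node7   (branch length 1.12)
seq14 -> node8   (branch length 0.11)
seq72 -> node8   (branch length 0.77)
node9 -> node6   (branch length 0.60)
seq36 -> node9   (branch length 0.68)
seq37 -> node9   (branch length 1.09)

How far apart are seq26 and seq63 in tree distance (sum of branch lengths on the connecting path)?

The path runs seq26 → … → MRCA → … → seq63; the MRCA is the root of the tree.
Branch lengths along that path: 0.64 + 0.10 + 1.72 + 1.83 + 0.28 = 4.57.

4.57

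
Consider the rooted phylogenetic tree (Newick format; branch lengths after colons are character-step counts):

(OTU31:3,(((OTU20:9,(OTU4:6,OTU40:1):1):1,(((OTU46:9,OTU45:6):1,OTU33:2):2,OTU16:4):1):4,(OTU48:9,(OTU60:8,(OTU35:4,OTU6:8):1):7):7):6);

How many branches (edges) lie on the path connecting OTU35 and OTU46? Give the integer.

9

The MRCA of OTU35 and OTU46 is the node subtending (((OTU20,(OTU4,OTU40)),(((OTU46,OTU45),OTU33),OTU16)),(OTU48,(OTU60,(OTU35,OTU6)))).
From OTU35 up to that node: 4 branches. From OTU46 up to the same node: 5 branches. Total: 4 + 5 = 9.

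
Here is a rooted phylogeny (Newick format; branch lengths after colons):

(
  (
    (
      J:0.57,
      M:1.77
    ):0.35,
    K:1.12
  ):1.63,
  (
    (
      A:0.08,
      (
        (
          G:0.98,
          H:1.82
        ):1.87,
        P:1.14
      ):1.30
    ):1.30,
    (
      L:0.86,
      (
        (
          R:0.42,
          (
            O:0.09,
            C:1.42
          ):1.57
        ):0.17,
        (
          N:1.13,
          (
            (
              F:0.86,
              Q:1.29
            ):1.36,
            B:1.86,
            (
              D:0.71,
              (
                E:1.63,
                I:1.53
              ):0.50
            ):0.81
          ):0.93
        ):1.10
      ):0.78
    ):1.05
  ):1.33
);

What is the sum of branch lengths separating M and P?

8.82

The path runs M → … → MRCA → … → P; the MRCA is the root of the tree.
Branch lengths along that path: 1.77 + 0.35 + 1.63 + 1.33 + 1.30 + 1.30 + 1.14 = 8.82.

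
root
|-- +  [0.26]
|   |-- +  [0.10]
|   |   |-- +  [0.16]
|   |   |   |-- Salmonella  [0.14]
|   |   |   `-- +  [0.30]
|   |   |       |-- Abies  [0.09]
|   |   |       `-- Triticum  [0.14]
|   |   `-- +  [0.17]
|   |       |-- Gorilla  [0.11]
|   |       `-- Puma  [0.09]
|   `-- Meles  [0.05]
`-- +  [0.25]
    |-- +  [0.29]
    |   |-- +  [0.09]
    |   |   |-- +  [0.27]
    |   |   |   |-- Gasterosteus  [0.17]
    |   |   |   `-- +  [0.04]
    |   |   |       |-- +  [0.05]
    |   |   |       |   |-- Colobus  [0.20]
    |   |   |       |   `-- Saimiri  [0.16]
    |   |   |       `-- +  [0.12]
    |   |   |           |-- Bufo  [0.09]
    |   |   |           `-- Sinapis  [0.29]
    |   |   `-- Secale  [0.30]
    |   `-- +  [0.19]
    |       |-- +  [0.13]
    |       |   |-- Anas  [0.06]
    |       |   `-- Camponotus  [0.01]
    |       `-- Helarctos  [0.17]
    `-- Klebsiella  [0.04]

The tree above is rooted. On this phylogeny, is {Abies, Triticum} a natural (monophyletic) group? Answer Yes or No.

The most recent common ancestor of these taxa subtends (Abies,Triticum).
That clade has exactly 2 tips — every listed taxon and nothing else — so the group is monophyletic.

Yes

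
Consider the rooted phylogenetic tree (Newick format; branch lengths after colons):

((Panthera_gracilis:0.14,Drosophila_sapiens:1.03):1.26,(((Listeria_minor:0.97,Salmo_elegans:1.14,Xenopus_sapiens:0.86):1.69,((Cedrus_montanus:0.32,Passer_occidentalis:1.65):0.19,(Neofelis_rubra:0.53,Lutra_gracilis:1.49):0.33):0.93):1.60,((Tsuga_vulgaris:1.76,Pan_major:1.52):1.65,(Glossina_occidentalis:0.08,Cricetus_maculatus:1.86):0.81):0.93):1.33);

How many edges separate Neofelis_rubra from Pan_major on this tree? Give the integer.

The MRCA of Neofelis_rubra and Pan_major is the node subtending (((Listeria_minor,Salmo_elegans,Xenopus_sapiens),((Cedrus_montanus,Passer_occidentalis),(Neofelis_rubra,Lutra_gracilis))),((Tsuga_vulgaris,Pan_major),(Glossina_occidentalis,Cricetus_maculatus))).
From Neofelis_rubra up to that node: 4 branches. From Pan_major up to the same node: 3 branches. Total: 4 + 3 = 7.

7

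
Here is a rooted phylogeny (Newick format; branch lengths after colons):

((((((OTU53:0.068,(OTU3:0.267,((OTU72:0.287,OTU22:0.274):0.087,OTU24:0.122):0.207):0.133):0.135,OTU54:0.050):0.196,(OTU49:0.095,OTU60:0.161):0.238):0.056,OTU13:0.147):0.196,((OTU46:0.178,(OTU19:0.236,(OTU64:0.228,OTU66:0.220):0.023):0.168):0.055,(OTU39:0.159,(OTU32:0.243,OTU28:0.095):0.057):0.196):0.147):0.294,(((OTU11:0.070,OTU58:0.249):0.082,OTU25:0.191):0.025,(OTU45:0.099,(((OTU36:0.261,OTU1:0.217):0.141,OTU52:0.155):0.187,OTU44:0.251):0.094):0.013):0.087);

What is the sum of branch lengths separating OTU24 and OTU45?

1.538

The path runs OTU24 → … → MRCA → … → OTU45; the MRCA is the root of the tree.
Branch lengths along that path: 0.122 + 0.207 + 0.133 + 0.135 + 0.196 + 0.056 + 0.196 + 0.294 + 0.087 + 0.013 + 0.099 = 1.538.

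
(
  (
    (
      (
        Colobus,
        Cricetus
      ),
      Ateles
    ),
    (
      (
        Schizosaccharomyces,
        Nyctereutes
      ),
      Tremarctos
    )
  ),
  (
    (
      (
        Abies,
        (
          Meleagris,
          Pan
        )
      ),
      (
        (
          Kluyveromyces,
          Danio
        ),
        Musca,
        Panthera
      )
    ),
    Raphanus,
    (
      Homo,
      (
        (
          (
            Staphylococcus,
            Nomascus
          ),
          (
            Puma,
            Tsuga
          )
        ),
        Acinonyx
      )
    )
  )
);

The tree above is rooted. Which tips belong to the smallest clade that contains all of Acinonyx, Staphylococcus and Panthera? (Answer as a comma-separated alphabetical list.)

Abies, Acinonyx, Danio, Homo, Kluyveromyces, Meleagris, Musca, Nomascus, Pan, Panthera, Puma, Raphanus, Staphylococcus, Tsuga

Tracing Acinonyx: it sits inside (((Staphylococcus,Nomascus),(Puma,Tsuga)),Acinonyx).
Tracing Staphylococcus: it sits inside (Staphylococcus,Nomascus).
Tracing Panthera: it sits inside ((Kluyveromyces,Danio),Musca,Panthera).
The smallest clade enclosing all 3 is (((Abies,(Meleagris,Pan)),((Kluyveromyces,Danio),Musca,Panthera)),Raphanus,(Homo,(((Staphylococcus,Nomascus),(Puma,Tsuga)),Acinonyx))); the answer is its 14 terminal taxa in alphabetical order.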